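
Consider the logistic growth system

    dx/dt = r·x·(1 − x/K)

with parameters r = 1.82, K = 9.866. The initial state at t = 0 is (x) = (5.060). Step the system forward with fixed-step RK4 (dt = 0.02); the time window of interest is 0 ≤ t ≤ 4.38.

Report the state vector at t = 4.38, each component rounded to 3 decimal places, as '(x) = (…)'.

t=0.000: state=(5.060)
step 1 (dt=0.02): k1=(4.486), k2=(4.484), k3=(4.484), k4=(4.480); state += dt/6·(k1+2k2+2k3+k4)
t=0.020: state=(5.150)
t=0.040: state=(5.239)
t=0.060: state=(5.329)
continuing one RK4 step at a time; state shown every 10 steps (Δt=0.2):
t=0.200: state=(5.943)
t=0.400: state=(6.764)
t=0.600: state=(7.482)
t=0.800: state=(8.077)
t=1.000: state=(8.550)
t=1.200: state=(8.913)
t=1.400: state=(9.184)
t=1.600: state=(9.382)
t=1.800: state=(9.524)
t=2.000: state=(9.626)
t=2.200: state=(9.698)
t=2.400: state=(9.749)
t=2.600: state=(9.784)
t=2.800: state=(9.809)
t=3.000: state=(9.826)
t=3.200: state=(9.838)
t=3.400: state=(9.847)
t=3.600: state=(9.853)
t=3.800: state=(9.857)
t=4.000: state=(9.860)
t=4.200: state=(9.862)
t=4.380: state=(9.863)

(x) = (9.863)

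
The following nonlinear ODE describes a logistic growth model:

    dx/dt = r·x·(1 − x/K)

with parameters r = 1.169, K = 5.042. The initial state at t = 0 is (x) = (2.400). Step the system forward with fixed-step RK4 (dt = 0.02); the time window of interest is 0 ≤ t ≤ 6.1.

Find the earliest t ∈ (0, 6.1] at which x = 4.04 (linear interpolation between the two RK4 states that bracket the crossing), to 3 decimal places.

t = 1.275

t=0.000: state=(2.400)
step 1 (dt=0.02): k1=(1.470), k2=(1.471), k3=(1.471), k4=(1.472); state += dt/6·(k1+2k2+2k3+k4)
t=0.020: state=(2.429)
t=0.040: state=(2.459)
t=0.060: state=(2.488)
continuing one RK4 step at a time; state shown every 10 steps (Δt=0.2):
t=0.200: state=(2.694)
t=0.400: state=(2.984)
t=0.600: state=(3.262)
t=0.800: state=(3.521)
t=1.000: state=(3.757)
t=1.200: state=(3.968)
t=1.260: state=(4.026)
next step: t=1.280: state=(4.045) — x has crossed 4.04
linear interpolation between t=1.260 (4.02598) and t=1.280 (4.04481) → t≈1.275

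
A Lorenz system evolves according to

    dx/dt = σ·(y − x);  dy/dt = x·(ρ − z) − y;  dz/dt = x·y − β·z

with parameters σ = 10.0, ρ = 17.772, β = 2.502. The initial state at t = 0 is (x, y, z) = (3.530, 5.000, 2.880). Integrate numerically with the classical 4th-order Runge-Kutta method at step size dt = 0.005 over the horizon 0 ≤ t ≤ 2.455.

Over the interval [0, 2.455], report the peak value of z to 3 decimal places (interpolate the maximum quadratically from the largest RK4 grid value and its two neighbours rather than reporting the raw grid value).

t=0.000: state=(3.530, 5.000, 2.880)
step 1 (dt=0.005): k1=(14.700, 47.569, 10.444), k2=(15.522, 47.904, 10.987), k3=(15.510, 47.929, 10.997), k4=(16.321, 48.286, 11.559); state += dt/6·(k1+2k2+2k3+k4)
t=0.005: state=(3.608, 5.240, 2.935)
t=0.010: state=(3.693, 5.483, 2.996)
t=0.015: state=(3.786, 5.731, 3.063)
continuing one RK4 step at a time; state shown every 20 steps (Δt=0.1):
t=0.100: state=(6.467, 10.757, 5.708)
t=0.200: state=(11.385, 15.909, 15.723)
t=0.300: state=(12.335, 8.753, 27.084)
t=0.400: state=(6.317, -0.147, 24.295)
t=0.500: state=(1.516, -1.545, 18.587)
t=0.600: state=(-0.363, -1.405, 14.422)
t=0.700: state=(-1.085, -1.654, 11.333)
t=0.800: state=(-1.726, -2.521, 9.082)
t=0.900: state=(-2.822, -4.297, 7.750)
t=1.000: state=(-4.842, -7.480, 8.027)
t=1.100: state=(-8.064, -11.661, 11.864)
t=1.200: state=(-10.905, -12.127, 20.052)
t=1.300: state=(-9.497, -5.803, 24.203)
t=1.400: state=(-5.332, -1.535, 21.027)
t=1.500: state=(-2.607, -0.929, 16.731)
t=1.600: state=(-1.688, -1.374, 13.226)
t=1.700: state=(-1.769, -2.193, 10.559)
t=1.800: state=(-2.521, -3.630, 8.764)
t=1.900: state=(-4.092, -6.191, 8.251)
t=2.000: state=(-6.788, -10.024, 10.381)
t=2.100: state=(-9.965, -12.460, 16.913)
t=2.200: state=(-10.371, -8.371, 23.323)
t=2.300: state=(-6.899, -2.869, 22.335)
t=2.400: state=(-3.606, -1.278, 18.221)
t=2.455: state=(-2.616, -1.307, 16.077)
largest grid value and its neighbours: z(0.315)=27.47404, z(0.320)=27.51311, z(0.325)=27.51009
parabola through these three points peaks at t≈0.322 with z≈27.51697

max z = 27.517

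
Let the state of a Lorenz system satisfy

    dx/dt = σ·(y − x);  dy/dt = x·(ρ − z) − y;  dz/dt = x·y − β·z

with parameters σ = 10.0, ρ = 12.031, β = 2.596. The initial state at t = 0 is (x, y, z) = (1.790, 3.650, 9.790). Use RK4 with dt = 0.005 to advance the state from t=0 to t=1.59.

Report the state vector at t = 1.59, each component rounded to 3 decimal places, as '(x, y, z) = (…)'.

(x, y, z) = (6.085, 5.532, 12.589)

t=0.000: state=(1.790, 3.650, 9.790)
step 1 (dt=0.005): k1=(18.600, 0.361, -18.881), k2=(18.144, 0.551, -18.587), k3=(18.160, 0.547, -18.593), k4=(17.719, 0.737, -18.303); state += dt/6·(k1+2k2+2k3+k4)
t=0.005: state=(1.881, 3.653, 9.697)
t=0.010: state=(1.967, 3.657, 9.607)
t=0.015: state=(2.050, 3.664, 9.520)
continuing one RK4 step at a time; state shown every 20 steps (Δt=0.1):
t=0.100: state=(3.074, 4.040, 8.402)
t=0.200: state=(4.014, 4.997, 7.900)
t=0.300: state=(5.088, 6.239, 8.367)
t=0.400: state=(6.216, 7.238, 9.875)
t=0.500: state=(6.931, 7.243, 11.920)
t=0.600: state=(6.750, 6.100, 13.288)
t=0.700: state=(5.813, 4.714, 13.228)
t=0.800: state=(4.782, 3.902, 12.168)
t=0.900: state=(4.140, 3.749, 10.851)
t=1.000: state=(3.990, 4.069, 9.746)
t=1.100: state=(4.266, 4.720, 9.104)
t=1.200: state=(4.859, 5.565, 9.093)
t=1.300: state=(5.606, 6.347, 9.787)
t=1.400: state=(6.228, 6.672, 10.998)
t=1.500: state=(6.403, 6.287, 12.144)
t=1.590: state=(6.085, 5.532, 12.589)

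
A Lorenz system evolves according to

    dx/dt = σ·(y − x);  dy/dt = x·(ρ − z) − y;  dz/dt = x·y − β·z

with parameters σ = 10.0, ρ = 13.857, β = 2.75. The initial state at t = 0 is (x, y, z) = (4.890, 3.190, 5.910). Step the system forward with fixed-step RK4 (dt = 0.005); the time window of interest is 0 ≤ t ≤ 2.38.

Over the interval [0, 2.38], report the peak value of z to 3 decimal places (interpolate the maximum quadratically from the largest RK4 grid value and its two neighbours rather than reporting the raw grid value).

t=0.000: state=(4.890, 3.190, 5.910)
step 1 (dt=0.005): k1=(-17.000, 35.671, -0.653), k2=(-15.683, 35.252, -0.352), k3=(-15.727, 35.275, -0.349), k4=(-14.450, 34.878, -0.051); state += dt/6·(k1+2k2+2k3+k4)
t=0.005: state=(4.811, 3.366, 5.908)
t=0.010: state=(4.745, 3.539, 5.909)
t=0.015: state=(4.691, 3.708, 5.914)
continuing one RK4 step at a time; state shown every 20 steps (Δt=0.1):
t=0.100: state=(5.004, 6.359, 6.502)
t=0.200: state=(6.950, 9.232, 9.092)
t=0.300: state=(8.903, 10.112, 13.959)
t=0.400: state=(8.745, 7.193, 17.602)
t=0.500: state=(6.418, 3.788, 16.936)
t=0.600: state=(4.186, 2.514, 14.221)
t=0.700: state=(3.117, 2.599, 11.570)
t=0.800: state=(3.026, 3.314, 9.557)
t=0.900: state=(3.637, 4.558, 8.393)
t=1.000: state=(4.856, 6.357, 8.407)
t=1.100: state=(6.539, 8.297, 10.108)
t=1.200: state=(8.015, 8.980, 13.384)
t=1.300: state=(8.105, 7.277, 16.099)
t=1.400: state=(6.647, 4.828, 16.115)
t=1.500: state=(4.962, 3.575, 14.285)
t=1.600: state=(4.010, 3.496, 12.180)
t=1.700: state=(3.883, 4.111, 10.531)
t=1.800: state=(4.413, 5.223, 9.677)
t=1.900: state=(5.447, 6.664, 9.926)
t=2.000: state=(6.705, 7.894, 11.482)
t=2.100: state=(7.560, 7.950, 13.807)
t=2.200: state=(7.354, 6.582, 15.320)
t=2.300: state=(6.256, 4.999, 15.055)
t=2.380: state=(5.319, 4.302, 13.981)
largest grid value and its neighbours: z(0.425)=17.81075, z(0.430)=17.81703, z(0.435)=17.81219
parabola through these three points peaks at t≈0.430 with z≈17.81706

max z = 17.817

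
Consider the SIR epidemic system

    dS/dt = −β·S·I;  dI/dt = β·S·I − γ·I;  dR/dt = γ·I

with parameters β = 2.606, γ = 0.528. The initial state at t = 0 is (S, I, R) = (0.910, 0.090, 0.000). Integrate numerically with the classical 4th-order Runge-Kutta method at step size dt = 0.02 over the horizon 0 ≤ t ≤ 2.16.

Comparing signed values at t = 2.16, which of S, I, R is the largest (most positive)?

largest component: I

t=0.000: state=(0.910, 0.090, 0.000)
step 1 (dt=0.02): k1=(-0.213, 0.166, 0.048), k2=(-0.217, 0.168, 0.048), k3=(-0.217, 0.168, 0.048), k4=(-0.220, 0.171, 0.049); state += dt/6·(k1+2k2+2k3+k4)
t=0.020: state=(0.906, 0.093, 0.001)
t=0.040: state=(0.901, 0.097, 0.002)
t=0.060: state=(0.897, 0.100, 0.003)
continuing one RK4 step at a time; state shown every 5 steps (Δt=0.1):
t=0.100: state=(0.887, 0.108, 0.005)
t=0.200: state=(0.860, 0.129, 0.011)
t=0.300: state=(0.829, 0.152, 0.019)
t=0.400: state=(0.794, 0.178, 0.028)
t=0.500: state=(0.756, 0.207, 0.038)
t=0.600: state=(0.713, 0.238, 0.049)
t=0.700: state=(0.667, 0.270, 0.063)
t=0.800: state=(0.620, 0.303, 0.078)
t=0.900: state=(0.570, 0.335, 0.095)
t=1.000: state=(0.520, 0.366, 0.113)
t=1.100: state=(0.471, 0.396, 0.133)
t=1.200: state=(0.423, 0.422, 0.155)
t=1.300: state=(0.378, 0.444, 0.178)
t=1.400: state=(0.336, 0.462, 0.202)
t=1.500: state=(0.297, 0.476, 0.227)
t=1.600: state=(0.262, 0.486, 0.252)
t=1.700: state=(0.231, 0.491, 0.278)
t=1.800: state=(0.203, 0.493, 0.304)
t=1.900: state=(0.179, 0.492, 0.330)
t=2.000: state=(0.157, 0.487, 0.356)
t=2.100: state=(0.139, 0.480, 0.381)
t=2.160: state=(0.129, 0.475, 0.396)
compare at T: S=0.129, I=0.475, R=0.396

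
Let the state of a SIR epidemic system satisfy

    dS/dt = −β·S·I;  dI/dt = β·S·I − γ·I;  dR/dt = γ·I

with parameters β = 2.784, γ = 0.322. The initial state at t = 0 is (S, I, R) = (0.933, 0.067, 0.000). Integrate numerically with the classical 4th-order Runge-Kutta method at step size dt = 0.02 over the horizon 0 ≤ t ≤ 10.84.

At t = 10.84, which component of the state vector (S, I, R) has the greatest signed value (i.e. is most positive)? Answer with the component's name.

t=0.000: state=(0.933, 0.067, 0.000)
step 1 (dt=0.02): k1=(-0.174, 0.152, 0.022), k2=(-0.178, 0.156, 0.022), k3=(-0.178, 0.156, 0.022), k4=(-0.181, 0.159, 0.023); state += dt/6·(k1+2k2+2k3+k4)
t=0.020: state=(0.929, 0.070, 0.000)
t=0.040: state=(0.926, 0.073, 0.001)
t=0.060: state=(0.922, 0.077, 0.001)
continuing one RK4 step at a time; state shown every 25 steps (Δt=0.5):
t=0.500: state=(0.789, 0.192, 0.019)
t=1.000: state=(0.522, 0.411, 0.067)
t=1.500: state=(0.256, 0.595, 0.150)
t=2.000: state=(0.106, 0.642, 0.251)
t=2.500: state=(0.044, 0.604, 0.352)
t=3.000: state=(0.020, 0.536, 0.444)
t=3.500: state=(0.010, 0.466, 0.524)
t=4.000: state=(0.005, 0.400, 0.594)
t=4.500: state=(0.003, 0.343, 0.654)
t=5.000: state=(0.002, 0.293, 0.705)
t=5.500: state=(0.001, 0.250, 0.749)
t=6.000: state=(0.001, 0.213, 0.786)
t=6.500: state=(0.001, 0.182, 0.817)
t=7.000: state=(0.001, 0.155, 0.845)
t=7.500: state=(0.001, 0.132, 0.868)
t=8.000: state=(0.000, 0.112, 0.887)
t=8.500: state=(0.000, 0.096, 0.904)
t=9.000: state=(0.000, 0.082, 0.918)
t=9.500: state=(0.000, 0.069, 0.930)
t=10.000: state=(0.000, 0.059, 0.941)
t=10.500: state=(0.000, 0.050, 0.949)
t=10.840: state=(0.000, 0.045, 0.955)
compare at T: S=0.000, I=0.045, R=0.955

largest component: R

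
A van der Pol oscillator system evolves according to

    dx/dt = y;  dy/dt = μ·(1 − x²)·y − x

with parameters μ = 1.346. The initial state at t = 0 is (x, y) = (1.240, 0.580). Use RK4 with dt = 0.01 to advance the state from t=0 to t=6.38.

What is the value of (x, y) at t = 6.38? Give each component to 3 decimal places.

(x, y) = (2.013, 0.033)

t=0.000: state=(1.240, 0.580)
step 1 (dt=0.01): k1=(0.580, -1.660), k2=(0.572, -1.662), k3=(0.572, -1.662), k4=(0.563, -1.664); state += dt/6·(k1+2k2+2k3+k4)
t=0.010: state=(1.246, 0.563)
t=0.020: state=(1.251, 0.547)
t=0.030: state=(1.257, 0.530)
continuing one RK4 step at a time; state shown every 25 steps (Δt=0.25):
t=0.250: state=(1.333, 0.174)
t=0.500: state=(1.333, -0.161)
t=0.750: state=(1.259, -0.419)
t=1.000: state=(1.127, -0.642)
t=1.250: state=(0.937, -0.884)
t=1.500: state=(0.678, -1.207)
t=1.750: state=(0.320, -1.692)
t=2.000: state=(-0.186, -2.374)
t=2.250: state=(-0.855, -2.870)
t=2.500: state=(-1.516, -2.177)
t=2.750: state=(-1.884, -0.802)
t=3.000: state=(-1.971, -0.001)
t=3.250: state=(-1.925, 0.316)
t=3.500: state=(-1.827, 0.453)
t=3.750: state=(-1.702, 0.540)
t=4.000: state=(-1.557, 0.624)
t=4.250: state=(-1.389, 0.727)
t=4.500: state=(-1.190, 0.872)
t=4.750: state=(-0.946, 1.093)
t=5.000: state=(-0.633, 1.448)
t=5.250: state=(-0.204, 2.022)
t=5.500: state=(0.396, 2.778)
t=5.750: state=(1.139, 2.952)
t=6.000: state=(1.741, 1.691)
t=6.250: state=(1.987, 0.398)
t=6.380: state=(2.013, 0.033)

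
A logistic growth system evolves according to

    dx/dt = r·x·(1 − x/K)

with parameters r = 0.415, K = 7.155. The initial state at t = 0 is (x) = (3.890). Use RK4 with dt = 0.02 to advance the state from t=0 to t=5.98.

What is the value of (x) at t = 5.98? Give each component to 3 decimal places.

t=0.000: state=(3.890)
step 1 (dt=0.02): k1=(0.737), k2=(0.736), k3=(0.736), k4=(0.736); state += dt/6·(k1+2k2+2k3+k4)
t=0.020: state=(3.905)
t=0.040: state=(3.919)
t=0.060: state=(3.934)
continuing one RK4 step at a time; state shown every 10 steps (Δt=0.2):
t=0.200: state=(4.037)
t=0.400: state=(4.182)
t=0.600: state=(4.325)
t=0.800: state=(4.466)
t=1.000: state=(4.604)
t=1.200: state=(4.738)
t=1.400: state=(4.869)
t=1.600: state=(4.996)
t=1.800: state=(5.119)
t=2.000: state=(5.238)
t=2.200: state=(5.352)
t=2.400: state=(5.462)
t=2.600: state=(5.567)
t=2.800: state=(5.667)
t=3.000: state=(5.762)
t=3.200: state=(5.853)
t=3.400: state=(5.939)
t=3.600: state=(6.021)
t=3.800: state=(6.098)
t=4.000: state=(6.170)
t=4.200: state=(6.239)
t=4.400: state=(6.303)
t=4.600: state=(6.363)
t=4.800: state=(6.420)
t=5.000: state=(6.473)
t=5.200: state=(6.522)
t=5.400: state=(6.569)
t=5.600: state=(6.612)
t=5.800: state=(6.652)
t=5.980: state=(6.686)

(x) = (6.686)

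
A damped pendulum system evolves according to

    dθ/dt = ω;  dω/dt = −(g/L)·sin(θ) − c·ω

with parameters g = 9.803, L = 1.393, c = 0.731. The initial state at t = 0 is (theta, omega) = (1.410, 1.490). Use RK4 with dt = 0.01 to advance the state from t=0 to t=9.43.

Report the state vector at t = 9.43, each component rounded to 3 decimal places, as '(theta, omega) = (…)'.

t=0.000: state=(1.410, 1.490)
step 1 (dt=0.01): k1=(1.490, -8.036), k2=(1.450, -8.015), k3=(1.450, -8.014), k4=(1.410, -7.993); state += dt/6·(k1+2k2+2k3+k4)
t=0.010: state=(1.424, 1.410)
t=0.020: state=(1.438, 1.330)
t=0.030: state=(1.451, 1.251)
continuing one RK4 step at a time; state shown every 50 steps (Δt=0.5):
t=0.500: state=(1.255, -1.888)
t=1.000: state=(-0.090, -2.801)
t=1.500: state=(-0.911, -0.238)
t=2.000: state=(-0.433, 1.807)
t=2.500: state=(0.413, 1.119)
t=3.000: state=(0.493, -0.722)
t=3.500: state=(-0.057, -1.130)
t=4.000: state=(-0.367, -0.002)
t=4.500: state=(-0.123, 0.784)
t=5.000: state=(0.201, 0.345)
t=5.500: state=(0.172, -0.395)
t=6.000: state=(-0.065, -0.410)
t=6.500: state=(-0.147, 0.099)
t=7.000: state=(-0.018, 0.327)
t=7.500: state=(0.095, 0.071)
t=8.000: state=(0.052, -0.197)
t=8.500: state=(-0.043, -0.133)
t=9.000: state=(-0.055, 0.080)
t=9.430: state=(-0.002, 0.134)

(theta, omega) = (-0.002, 0.134)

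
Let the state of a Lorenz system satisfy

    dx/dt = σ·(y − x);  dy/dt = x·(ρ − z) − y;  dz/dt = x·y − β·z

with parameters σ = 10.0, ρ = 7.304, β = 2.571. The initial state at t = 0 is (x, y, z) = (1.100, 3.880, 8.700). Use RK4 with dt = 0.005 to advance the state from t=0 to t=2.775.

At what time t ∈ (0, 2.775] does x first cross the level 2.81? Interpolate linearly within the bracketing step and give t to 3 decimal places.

t = 0.123

t=0.000: state=(1.100, 3.880, 8.700)
step 1 (dt=0.005): k1=(27.800, -5.416, -18.100), k2=(26.970, -5.446, -17.730), k3=(26.990, -5.444, -17.740), k4=(26.178, -5.467, -17.382); state += dt/6·(k1+2k2+2k3+k4)
t=0.005: state=(1.235, 3.853, 8.611)
t=0.010: state=(1.362, 3.825, 8.526)
t=0.015: state=(1.481, 3.798, 8.444)
continuing one RK4 step at a time; state shown every 20 steps (Δt=0.1):
t=0.100: state=(2.669, 3.396, 7.386)
t=0.120: state=(2.794, 3.330, 7.195)
next step: t=0.125: state=(2.820, 3.315, 7.150) — x has crossed 2.81
linear interpolation between t=0.120 (2.79427) and t=0.125 (2.82004) → t≈0.123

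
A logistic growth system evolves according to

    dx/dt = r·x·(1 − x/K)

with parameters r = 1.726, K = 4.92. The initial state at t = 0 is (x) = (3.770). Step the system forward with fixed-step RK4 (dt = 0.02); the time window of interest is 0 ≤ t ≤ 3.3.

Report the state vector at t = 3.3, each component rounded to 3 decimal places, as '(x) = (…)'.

(x) = (4.915)

t=0.000: state=(3.770)
step 1 (dt=0.02): k1=(1.521), k2=(1.507), k3=(1.507), k4=(1.493); state += dt/6·(k1+2k2+2k3+k4)
t=0.020: state=(3.800)
t=0.040: state=(3.830)
t=0.060: state=(3.859)
continuing one RK4 step at a time; state shown every 10 steps (Δt=0.2):
t=0.200: state=(4.046)
t=0.400: state=(4.267)
t=0.600: state=(4.439)
t=0.800: state=(4.570)
t=1.000: state=(4.667)
t=1.200: state=(4.738)
t=1.400: state=(4.790)
t=1.600: state=(4.827)
t=1.800: state=(4.854)
t=2.000: state=(4.873)
t=2.200: state=(4.887)
t=2.400: state=(4.896)
t=2.600: state=(4.903)
t=2.800: state=(4.908)
t=3.000: state=(4.912)
t=3.200: state=(4.914)
t=3.300: state=(4.915)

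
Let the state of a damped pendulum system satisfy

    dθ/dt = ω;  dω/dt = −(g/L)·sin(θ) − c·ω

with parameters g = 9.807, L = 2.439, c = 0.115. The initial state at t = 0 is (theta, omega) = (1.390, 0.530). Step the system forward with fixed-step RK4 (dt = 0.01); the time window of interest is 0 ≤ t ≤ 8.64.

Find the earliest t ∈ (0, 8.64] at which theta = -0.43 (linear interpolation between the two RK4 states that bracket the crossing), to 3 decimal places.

t = 1.224

t=0.000: state=(1.390, 0.530)
step 1 (dt=0.01): k1=(0.530, -4.016), k2=(0.510, -4.016), k3=(0.510, -4.016), k4=(0.490, -4.015); state += dt/6·(k1+2k2+2k3+k4)
t=0.010: state=(1.395, 0.490)
t=0.020: state=(1.400, 0.450)
t=0.030: state=(1.404, 0.410)
continuing one RK4 step at a time; state shown every 50 steps (Δt=0.5):
t=0.500: state=(1.162, -1.403)
t=1.000: state=(0.116, -2.499)
t=1.220: state=(-0.420, -2.302)
next step: t=1.230: state=(-0.443, -2.283) — theta has crossed -0.43
linear interpolation between t=1.220 (-0.42027) and t=1.230 (-0.44320) → t≈1.224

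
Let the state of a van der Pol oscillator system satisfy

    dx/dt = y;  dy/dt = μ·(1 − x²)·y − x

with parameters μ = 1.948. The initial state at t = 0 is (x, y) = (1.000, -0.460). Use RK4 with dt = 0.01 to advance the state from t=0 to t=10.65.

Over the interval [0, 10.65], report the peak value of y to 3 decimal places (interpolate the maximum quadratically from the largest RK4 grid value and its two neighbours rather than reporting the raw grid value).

max y = 3.754

t=0.000: state=(1.000, -0.460)
step 1 (dt=0.01): k1=(-0.460, -1.000), k2=(-0.465, -1.002), k3=(-0.465, -1.002), k4=(-0.470, -1.004); state += dt/6·(k1+2k2+2k3+k4)
t=0.010: state=(0.995, -0.470)
t=0.020: state=(0.991, -0.480)
t=0.030: state=(0.986, -0.490)
continuing one RK4 step at a time; state shown every 50 steps (Δt=0.5):
t=0.500: state=(0.624, -1.120)
t=1.000: state=(-0.304, -2.869)
t=1.500: state=(-1.776, -1.570)
t=2.000: state=(-1.947, 0.222)
t=2.500: state=(-1.787, 0.380)
t=3.000: state=(-1.576, 0.469)
t=3.500: state=(-1.307, 0.626)
t=4.000: state=(-0.916, 1.000)
t=4.500: state=(-0.168, 2.258)
t=5.000: state=(1.451, 3.131)
t=5.500: state=(2.019, -0.056)
t=6.000: state=(1.892, -0.342)
t=6.500: state=(1.702, -0.417)
t=7.000: state=(1.470, -0.524)
t=7.500: state=(1.161, -0.742)
t=8.000: state=(0.667, -1.350)
t=8.500: state=(-0.431, -3.345)
t=9.000: state=(-1.906, -1.138)
t=9.500: state=(-1.980, 0.261)
t=10.000: state=(-1.815, 0.375)
t=10.500: state=(-1.609, 0.455)
t=10.650: state=(-1.538, 0.488)
largest grid value and its neighbours: y(4.840)=3.74864, y(4.850)=3.75354, y(4.860)=3.75303
parabola through these three points peaks at t≈4.854 with y≈3.75399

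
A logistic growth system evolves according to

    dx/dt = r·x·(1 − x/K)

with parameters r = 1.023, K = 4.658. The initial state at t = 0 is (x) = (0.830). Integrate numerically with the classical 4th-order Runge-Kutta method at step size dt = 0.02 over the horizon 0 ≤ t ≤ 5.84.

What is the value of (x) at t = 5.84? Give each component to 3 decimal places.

(x) = (4.604)

t=0.000: state=(0.830)
step 1 (dt=0.02): k1=(0.698), k2=(0.702), k3=(0.702), k4=(0.707); state += dt/6·(k1+2k2+2k3+k4)
t=0.020: state=(0.844)
t=0.040: state=(0.858)
t=0.060: state=(0.873)
continuing one RK4 step at a time; state shown every 10 steps (Δt=0.2):
t=0.200: state=(0.979)
t=0.400: state=(1.146)
t=0.600: state=(1.332)
t=0.800: state=(1.535)
t=1.000: state=(1.752)
t=1.200: state=(1.981)
t=1.400: state=(2.217)
t=1.600: state=(2.455)
t=1.800: state=(2.690)
t=2.000: state=(2.918)
t=2.200: state=(3.135)
t=2.400: state=(3.337)
t=2.600: state=(3.522)
t=2.800: state=(3.688)
t=3.000: state=(3.836)
t=3.200: state=(3.965)
t=3.400: state=(4.078)
t=3.600: state=(4.174)
t=3.800: state=(4.256)
t=4.000: state=(4.325)
t=4.200: state=(4.383)
t=4.400: state=(4.431)
t=4.600: state=(4.472)
t=4.800: state=(4.505)
t=5.000: state=(4.532)
t=5.200: state=(4.555)
t=5.400: state=(4.574)
t=5.600: state=(4.589)
t=5.800: state=(4.602)
t=5.840: state=(4.604)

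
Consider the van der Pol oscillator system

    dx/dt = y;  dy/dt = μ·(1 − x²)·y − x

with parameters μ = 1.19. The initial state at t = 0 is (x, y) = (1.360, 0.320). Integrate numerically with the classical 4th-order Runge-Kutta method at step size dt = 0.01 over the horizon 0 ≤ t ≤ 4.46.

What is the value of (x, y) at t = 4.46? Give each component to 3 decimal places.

(x, y) = (-1.057, 1.036)

t=0.000: state=(1.360, 0.320)
step 1 (dt=0.01): k1=(0.320, -1.684), k2=(0.312, -1.678), k3=(0.312, -1.678), k4=(0.303, -1.673); state += dt/6·(k1+2k2+2k3+k4)
t=0.010: state=(1.363, 0.303)
t=0.020: state=(1.366, 0.287)
t=0.030: state=(1.369, 0.270)
continuing one RK4 step at a time; state shown every 20 steps (Δt=0.2):
t=0.200: state=(1.392, 0.010)
t=0.400: state=(1.368, -0.241)
t=0.600: state=(1.299, -0.444)
t=0.800: state=(1.192, -0.624)
t=1.000: state=(1.049, -0.805)
t=1.200: state=(0.868, -1.014)
t=1.400: state=(0.639, -1.282)
t=1.600: state=(0.349, -1.641)
t=1.800: state=(-0.024, -2.102)
t=2.000: state=(-0.492, -2.562)
t=2.200: state=(-1.025, -2.665)
t=2.400: state=(-1.508, -2.050)
t=2.600: state=(-1.819, -1.057)
t=2.800: state=(-1.948, -0.288)
t=3.000: state=(-1.958, 0.138)
t=3.200: state=(-1.906, 0.357)
t=3.400: state=(-1.821, 0.481)
t=3.600: state=(-1.716, 0.568)
t=3.800: state=(-1.595, 0.647)
t=4.000: state=(-1.457, 0.735)
t=4.200: state=(-1.300, 0.842)
t=4.400: state=(-1.118, 0.984)
t=4.460: state=(-1.057, 1.036)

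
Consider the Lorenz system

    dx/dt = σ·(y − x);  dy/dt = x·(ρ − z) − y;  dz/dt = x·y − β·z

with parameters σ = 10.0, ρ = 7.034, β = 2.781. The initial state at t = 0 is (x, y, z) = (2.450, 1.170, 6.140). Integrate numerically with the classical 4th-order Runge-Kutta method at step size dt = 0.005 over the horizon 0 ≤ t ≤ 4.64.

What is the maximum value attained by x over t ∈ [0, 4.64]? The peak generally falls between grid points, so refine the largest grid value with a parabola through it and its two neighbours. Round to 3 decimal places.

t=0.000: state=(2.450, 1.170, 6.140)
step 1 (dt=0.005): k1=(-12.800, 1.020, -14.209), k2=(-12.454, 1.075, -14.141), k3=(-12.462, 1.075, -14.140), k4=(-12.123, 1.128, -14.072); state += dt/6·(k1+2k2+2k3+k4)
t=0.005: state=(2.388, 1.175, 6.069)
t=0.010: state=(2.329, 1.181, 5.999)
t=0.015: state=(2.273, 1.188, 5.930)
continuing one RK4 step at a time; state shown every 40 steps (Δt=0.2):
t=0.200: state=(1.576, 1.629, 3.892)
t=0.400: state=(2.116, 2.573, 2.819)
t=0.600: state=(3.381, 4.174, 3.076)
t=0.800: state=(5.011, 5.699, 5.149)
t=1.000: state=(5.448, 5.125, 7.605)
t=1.200: state=(4.223, 3.542, 7.507)
t=1.400: state=(3.277, 3.046, 6.079)
t=1.600: state=(3.235, 3.392, 5.045)
t=1.800: state=(3.777, 4.125, 4.926)
t=2.000: state=(4.438, 4.695, 5.684)
t=2.200: state=(4.632, 4.557, 6.563)
t=2.400: state=(4.253, 4.006, 6.674)
t=2.600: state=(3.844, 3.712, 6.171)
t=2.800: state=(3.765, 3.811, 5.701)
t=3.000: state=(3.969, 4.107, 5.620)
t=3.200: state=(4.224, 4.321, 5.901)
t=3.400: state=(4.300, 4.278, 6.223)
t=3.600: state=(4.172, 4.082, 6.284)
t=3.800: state=(4.013, 3.957, 6.107)
t=4.000: state=(3.971, 3.984, 5.919)
t=4.200: state=(4.045, 4.097, 5.878)
t=4.400: state=(4.142, 4.179, 5.980)
t=4.600: state=(4.174, 4.167, 6.101)
t=4.640: state=(4.169, 4.155, 6.116)
largest grid value and its neighbours: x(0.935)=5.54300, x(0.940)=5.54415, x(0.945)=5.54384
parabola through these three points peaks at t≈0.941 with x≈5.54421

max x = 5.544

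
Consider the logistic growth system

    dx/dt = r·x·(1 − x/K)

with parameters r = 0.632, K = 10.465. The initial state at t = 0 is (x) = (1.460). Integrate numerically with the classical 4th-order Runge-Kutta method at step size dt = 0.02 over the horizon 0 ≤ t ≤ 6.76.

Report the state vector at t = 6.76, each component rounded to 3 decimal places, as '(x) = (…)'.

(x) = (9.636)

t=0.000: state=(1.460)
step 1 (dt=0.02): k1=(0.794), k2=(0.798), k3=(0.798), k4=(0.801); state += dt/6·(k1+2k2+2k3+k4)
t=0.020: state=(1.476)
t=0.040: state=(1.492)
t=0.060: state=(1.508)
continuing one RK4 step at a time; state shown every 25 steps (Δt=0.5):
t=0.500: state=(1.904)
t=1.000: state=(2.446)
t=1.500: state=(3.087)
t=2.000: state=(3.816)
t=2.500: state=(4.609)
t=3.000: state=(5.433)
t=3.500: state=(6.247)
t=4.000: state=(7.013)
t=4.500: state=(7.701)
t=5.000: state=(8.295)
t=5.500: state=(8.788)
t=6.000: state=(9.187)
t=6.500: state=(9.502)
t=6.760: state=(9.636)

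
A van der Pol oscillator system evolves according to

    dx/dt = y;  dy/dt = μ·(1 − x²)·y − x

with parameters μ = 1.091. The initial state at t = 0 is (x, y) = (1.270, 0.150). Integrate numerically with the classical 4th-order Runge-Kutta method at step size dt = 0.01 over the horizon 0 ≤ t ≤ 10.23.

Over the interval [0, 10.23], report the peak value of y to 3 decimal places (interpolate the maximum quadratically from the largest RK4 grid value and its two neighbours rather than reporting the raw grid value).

max y = 2.765

t=0.000: state=(1.270, 0.150)
step 1 (dt=0.01): k1=(0.150, -1.370), k2=(0.143, -1.367), k3=(0.143, -1.367), k4=(0.136, -1.363); state += dt/6·(k1+2k2+2k3+k4)
t=0.010: state=(1.271, 0.136)
t=0.020: state=(1.273, 0.123)
t=0.030: state=(1.274, 0.109)
continuing one RK4 step at a time; state shown every 50 steps (Δt=0.5):
t=0.500: state=(1.191, -0.433)
t=1.000: state=(0.852, -0.934)
t=1.500: state=(0.214, -1.692)
t=2.000: state=(-0.872, -2.485)
t=2.500: state=(-1.805, -0.901)
t=3.000: state=(-1.895, 0.286)
t=3.500: state=(-1.657, 0.619)
t=4.000: state=(-1.285, 0.884)
t=4.500: state=(-0.736, 1.371)
t=5.000: state=(0.180, 2.384)
t=5.500: state=(1.481, 2.208)
t=6.000: state=(2.005, 0.113)
t=6.500: state=(1.876, -0.481)
t=7.000: state=(1.578, -0.702)
t=7.500: state=(1.163, -0.988)
t=8.000: state=(0.538, -1.593)
t=8.500: state=(-0.525, -2.670)
t=9.000: state=(-1.740, -1.542)
t=9.500: state=(-2.003, 0.150)
t=10.000: state=(-1.808, 0.549)
t=10.230: state=(-1.670, 0.645)
largest grid value and its neighbours: y(5.240)=2.76302, y(5.250)=2.76462, y(5.260)=2.76456
parabola through these three points peaks at t≈5.255 with y≈2.76480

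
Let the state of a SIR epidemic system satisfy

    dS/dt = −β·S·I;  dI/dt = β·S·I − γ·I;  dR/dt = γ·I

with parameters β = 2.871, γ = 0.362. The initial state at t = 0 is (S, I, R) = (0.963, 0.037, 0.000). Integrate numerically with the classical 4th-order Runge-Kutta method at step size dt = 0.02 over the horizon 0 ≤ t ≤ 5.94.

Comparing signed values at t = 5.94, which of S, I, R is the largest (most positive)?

t=0.000: state=(0.963, 0.037, 0.000)
step 1 (dt=0.02): k1=(-0.102, 0.089, 0.013), k2=(-0.105, 0.091, 0.014), k3=(-0.105, 0.091, 0.014), k4=(-0.107, 0.093, 0.014); state += dt/6·(k1+2k2+2k3+k4)
t=0.020: state=(0.961, 0.039, 0.000)
t=0.040: state=(0.959, 0.041, 0.001)
t=0.060: state=(0.956, 0.043, 0.001)
continuing one RK4 step at a time; state shown every 10 steps (Δt=0.2):
t=0.200: state=(0.937, 0.059, 0.003)
t=0.400: state=(0.897, 0.094, 0.009)
t=0.600: state=(0.839, 0.144, 0.017)
t=0.800: state=(0.758, 0.211, 0.030)
t=1.000: state=(0.656, 0.296, 0.048)
t=1.200: state=(0.539, 0.388, 0.073)
t=1.400: state=(0.421, 0.475, 0.104)
t=1.600: state=(0.314, 0.545, 0.141)
t=1.800: state=(0.226, 0.591, 0.183)
t=2.000: state=(0.160, 0.614, 0.226)
t=2.200: state=(0.112, 0.617, 0.271)
t=2.400: state=(0.079, 0.606, 0.315)
t=2.600: state=(0.056, 0.585, 0.359)
t=2.800: state=(0.040, 0.560, 0.400)
t=3.000: state=(0.029, 0.531, 0.440)
t=3.200: state=(0.022, 0.501, 0.477)
t=3.400: state=(0.017, 0.471, 0.512)
t=3.600: state=(0.013, 0.442, 0.545)
t=3.800: state=(0.010, 0.414, 0.576)
t=4.000: state=(0.008, 0.387, 0.605)
t=4.200: state=(0.006, 0.361, 0.632)
t=4.400: state=(0.005, 0.337, 0.658)
t=4.600: state=(0.004, 0.315, 0.681)
t=4.800: state=(0.004, 0.293, 0.703)
t=5.000: state=(0.003, 0.273, 0.724)
t=5.200: state=(0.003, 0.255, 0.743)
t=5.400: state=(0.002, 0.237, 0.760)
t=5.600: state=(0.002, 0.221, 0.777)
t=5.800: state=(0.002, 0.206, 0.793)
t=5.940: state=(0.002, 0.196, 0.803)
compare at T: S=0.002, I=0.196, R=0.803

largest component: R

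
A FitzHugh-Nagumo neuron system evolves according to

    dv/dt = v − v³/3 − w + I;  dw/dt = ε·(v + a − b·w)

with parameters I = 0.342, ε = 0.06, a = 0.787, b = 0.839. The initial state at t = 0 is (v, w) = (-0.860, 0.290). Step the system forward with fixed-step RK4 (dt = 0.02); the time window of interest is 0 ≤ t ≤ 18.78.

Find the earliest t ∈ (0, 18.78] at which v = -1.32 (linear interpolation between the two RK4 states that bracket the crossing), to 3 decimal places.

t=0.000: state=(-0.860, 0.290)
step 1 (dt=0.02): k1=(-0.596, -0.019), k2=(-0.597, -0.019), k3=(-0.597, -0.019), k4=(-0.599, -0.020); state += dt/6·(k1+2k2+2k3+k4)
t=0.020: state=(-0.872, 0.290)
t=0.040: state=(-0.884, 0.289)
t=0.060: state=(-0.896, 0.289)
t=0.800: state=(-1.319, 0.264)
next step: t=0.820: state=(-1.328, 0.263) — v has crossed -1.32
linear interpolation between t=0.800 (-1.31900) and t=0.820 (-1.32844) → t≈0.802

t = 0.802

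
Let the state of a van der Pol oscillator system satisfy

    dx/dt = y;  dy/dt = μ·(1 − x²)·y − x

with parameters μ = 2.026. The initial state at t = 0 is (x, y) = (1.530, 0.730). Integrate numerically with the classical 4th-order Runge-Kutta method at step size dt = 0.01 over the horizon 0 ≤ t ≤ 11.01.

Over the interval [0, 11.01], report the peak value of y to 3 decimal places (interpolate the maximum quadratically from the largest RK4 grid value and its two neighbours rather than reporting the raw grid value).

max y = 3.849

t=0.000: state=(1.530, 0.730)
step 1 (dt=0.01): k1=(0.730, -3.513), k2=(0.712, -3.485), k3=(0.713, -3.485), k4=(0.695, -3.456); state += dt/6·(k1+2k2+2k3+k4)
t=0.010: state=(1.537, 0.695)
t=0.020: state=(1.544, 0.661)
t=0.030: state=(1.550, 0.627)
continuing one RK4 step at a time; state shown every 50 steps (Δt=0.5):
t=0.500: state=(1.591, -0.249)
t=1.000: state=(1.394, -0.509)
t=1.500: state=(1.078, -0.789)
t=2.000: state=(0.528, -1.574)
t=2.500: state=(-0.788, -3.795)
t=3.000: state=(-1.990, -0.461)
t=3.500: state=(-1.949, 0.296)
t=4.000: state=(-1.778, 0.376)
t=4.500: state=(-1.572, 0.457)
t=5.000: state=(-1.310, 0.607)
t=5.500: state=(-0.931, 0.970)
t=6.000: state=(-0.204, 2.213)
t=6.500: state=(1.434, 3.258)
t=7.000: state=(2.019, -0.059)
t=7.500: state=(1.895, -0.331)
t=8.000: state=(1.712, -0.399)
t=8.500: state=(1.491, -0.497)
t=9.000: state=(1.200, -0.693)
t=9.500: state=(0.746, -1.223)
t=10.000: state=(-0.246, -3.106)
t=10.500: state=(-1.846, -1.555)
t=11.000: state=(-1.992, 0.233)
t=11.010: state=(-1.989, 0.239)
largest grid value and its neighbours: y(6.350)=3.84296, y(6.360)=3.84836, y(6.370)=3.84786
parabola through these three points peaks at t≈6.364 with y≈3.84887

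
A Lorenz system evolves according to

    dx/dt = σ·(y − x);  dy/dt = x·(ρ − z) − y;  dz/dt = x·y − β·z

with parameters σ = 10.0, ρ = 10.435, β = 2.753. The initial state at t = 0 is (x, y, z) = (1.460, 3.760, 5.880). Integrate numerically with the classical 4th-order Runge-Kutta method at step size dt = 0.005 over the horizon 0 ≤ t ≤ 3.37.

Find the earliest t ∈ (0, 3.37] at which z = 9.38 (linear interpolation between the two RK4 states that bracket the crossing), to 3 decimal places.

t = 0.377

t=0.000: state=(1.460, 3.760, 5.880)
step 1 (dt=0.005): k1=(23.000, 2.890, -10.698), k2=(22.497, 3.186, -10.397), k3=(22.517, 3.178, -10.403), k4=(22.033, 3.469, -10.107); state += dt/6·(k1+2k2+2k3+k4)
t=0.005: state=(1.573, 3.776, 5.828)
t=0.010: state=(1.680, 3.795, 5.779)
t=0.015: state=(1.784, 3.816, 5.733)
continuing one RK4 step at a time; state shown every 40 steps (Δt=0.2):
t=0.200: state=(4.509, 5.897, 5.828)
t=0.375: state=(6.763, 7.645, 9.334)
next step: t=0.380: state=(6.806, 7.642, 9.464) — z has crossed 9.38
linear interpolation between t=0.375 (9.33443) and t=0.380 (9.46435) → t≈0.377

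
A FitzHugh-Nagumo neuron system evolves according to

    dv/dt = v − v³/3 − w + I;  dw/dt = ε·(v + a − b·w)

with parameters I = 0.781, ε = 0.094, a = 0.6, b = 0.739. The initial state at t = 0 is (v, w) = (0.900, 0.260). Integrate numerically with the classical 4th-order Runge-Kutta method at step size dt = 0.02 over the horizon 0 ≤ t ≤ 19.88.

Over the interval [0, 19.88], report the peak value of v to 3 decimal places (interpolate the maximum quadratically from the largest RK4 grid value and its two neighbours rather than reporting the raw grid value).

max v = 1.833

t=0.000: state=(0.900, 0.260)
step 1 (dt=0.02): k1=(1.178, 0.123), k2=(1.179, 0.124), k3=(1.179, 0.124), k4=(1.179, 0.125); state += dt/6·(k1+2k2+2k3+k4)
t=0.020: state=(0.924, 0.262)
t=0.040: state=(0.947, 0.265)
t=0.060: state=(0.971, 0.268)
continuing one RK4 step at a time; state shown every 50 steps (Δt=1):
t=1.000: state=(1.743, 0.425)
t=2.000: state=(1.827, 0.615)
t=3.000: state=(1.763, 0.792)
t=4.000: state=(1.686, 0.950)
t=5.000: state=(1.605, 1.090)
t=6.000: state=(1.522, 1.213)
t=7.000: state=(1.435, 1.320)
t=8.000: state=(1.343, 1.412)
t=9.000: state=(1.243, 1.490)
t=10.000: state=(1.130, 1.552)
t=11.000: state=(0.995, 1.599)
t=12.000: state=(0.817, 1.629)
t=13.000: state=(0.540, 1.636)
t=14.000: state=(-0.023, 1.608)
t=15.000: state=(-1.244, 1.501)
t=16.000: state=(-1.904, 1.301)
t=17.000: state=(-1.896, 1.095)
t=18.000: state=(-1.825, 0.907)
t=19.000: state=(-1.749, 0.738)
t=19.880: state=(-1.681, 0.605)
largest grid value and its neighbours: v(1.700)=1.83291, v(1.720)=1.83292, v(1.740)=1.83285
parabola through these three points peaks at t≈1.712 with v≈1.83292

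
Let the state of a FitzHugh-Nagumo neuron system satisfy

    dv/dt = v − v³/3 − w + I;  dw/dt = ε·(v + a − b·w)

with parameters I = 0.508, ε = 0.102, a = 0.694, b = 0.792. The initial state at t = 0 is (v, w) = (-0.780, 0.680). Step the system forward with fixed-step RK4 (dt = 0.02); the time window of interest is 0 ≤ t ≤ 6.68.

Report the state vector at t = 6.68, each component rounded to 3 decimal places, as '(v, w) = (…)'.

(v, w) = (-1.409, -0.039)

t=0.000: state=(-0.780, 0.680)
step 1 (dt=0.02): k1=(-0.794, -0.064), k2=(-0.796, -0.064), k3=(-0.796, -0.064), k4=(-0.799, -0.065); state += dt/6·(k1+2k2+2k3+k4)
t=0.020: state=(-0.796, 0.679)
t=0.040: state=(-0.812, 0.677)
t=0.060: state=(-0.828, 0.676)
continuing one RK4 step at a time; state shown every 25 steps (Δt=0.5):
t=0.500: state=(-1.183, 0.639)
t=1.000: state=(-1.493, 0.580)
t=1.500: state=(-1.644, 0.513)
t=2.000: state=(-1.687, 0.444)
t=2.500: state=(-1.681, 0.377)
t=3.000: state=(-1.658, 0.313)
t=3.500: state=(-1.628, 0.253)
t=4.000: state=(-1.594, 0.197)
t=4.500: state=(-1.560, 0.145)
t=5.000: state=(-1.526, 0.097)
t=5.500: state=(-1.491, 0.053)
t=6.000: state=(-1.456, 0.012)
t=6.500: state=(-1.421, -0.026)
t=6.680: state=(-1.409, -0.039)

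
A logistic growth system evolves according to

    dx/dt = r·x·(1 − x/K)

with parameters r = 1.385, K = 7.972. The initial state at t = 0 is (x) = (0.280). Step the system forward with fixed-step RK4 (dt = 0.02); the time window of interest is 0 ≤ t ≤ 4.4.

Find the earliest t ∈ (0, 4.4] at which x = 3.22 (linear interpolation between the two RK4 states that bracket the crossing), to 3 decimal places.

t = 2.111

t=0.000: state=(0.280)
step 1 (dt=0.02): k1=(0.374), k2=(0.379), k3=(0.379), k4=(0.384); state += dt/6·(k1+2k2+2k3+k4)
t=0.020: state=(0.288)
t=0.040: state=(0.295)
t=0.060: state=(0.303)
continuing one RK4 step at a time; state shown every 10 steps (Δt=0.2):
t=0.200: state=(0.365)
t=0.400: state=(0.475)
t=0.600: state=(0.615)
t=0.800: state=(0.792)
t=1.000: state=(1.012)
t=1.200: state=(1.283)
t=1.400: state=(1.610)
t=1.600: state=(1.995)
t=1.800: state=(2.437)
t=2.000: state=(2.929)
t=2.100: state=(3.190)
next step: t=2.120: state=(3.244) — x has crossed 3.22
linear interpolation between t=2.100 (3.19037) and t=2.120 (3.24352) → t≈2.111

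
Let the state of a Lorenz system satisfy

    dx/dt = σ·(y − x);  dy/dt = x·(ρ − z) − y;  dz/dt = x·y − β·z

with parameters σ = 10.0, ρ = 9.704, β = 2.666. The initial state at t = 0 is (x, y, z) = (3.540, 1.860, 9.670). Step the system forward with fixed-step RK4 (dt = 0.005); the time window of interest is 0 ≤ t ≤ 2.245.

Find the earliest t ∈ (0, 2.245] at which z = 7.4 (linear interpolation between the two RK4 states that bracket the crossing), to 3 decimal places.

t = 0.131

t=0.000: state=(3.540, 1.860, 9.670)
step 1 (dt=0.005): k1=(-16.800, -1.740, -19.196), k2=(-16.423, -1.569, -19.161), k3=(-16.429, -1.570, -19.158), k4=(-16.057, -1.403, -19.120); state += dt/6·(k1+2k2+2k3+k4)
t=0.005: state=(3.458, 1.852, 9.574)
t=0.010: state=(3.379, 1.846, 9.479)
t=0.015: state=(3.304, 1.841, 9.384)
continuing one RK4 step at a time; state shown every 20 steps (Δt=0.1):
t=0.100: state=(2.485, 1.937, 7.880)
t=0.130: state=(2.354, 2.026, 7.412)
next step: t=0.135: state=(2.339, 2.043, 7.338) — z has crossed 7.4
linear interpolation between t=0.130 (7.41240) and t=0.135 (7.33796) → t≈0.131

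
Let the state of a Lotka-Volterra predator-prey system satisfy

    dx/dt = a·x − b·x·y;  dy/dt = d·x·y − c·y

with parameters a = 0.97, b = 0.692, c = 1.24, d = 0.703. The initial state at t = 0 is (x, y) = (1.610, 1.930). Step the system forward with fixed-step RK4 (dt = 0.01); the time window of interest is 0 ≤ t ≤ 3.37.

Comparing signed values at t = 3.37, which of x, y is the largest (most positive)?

t=0.000: state=(1.610, 1.930)
step 1 (dt=0.01): k1=(-0.589, -0.209), k2=(-0.586, -0.213), k3=(-0.586, -0.213), k4=(-0.584, -0.216); state += dt/6·(k1+2k2+2k3+k4)
t=0.010: state=(1.604, 1.928)
t=0.020: state=(1.598, 1.926)
t=0.030: state=(1.593, 1.923)
continuing one RK4 step at a time; state shown every 20 steps (Δt=0.2):
t=0.200: state=(1.502, 1.874)
t=0.400: state=(1.414, 1.795)
t=0.600: state=(1.348, 1.700)
t=0.800: state=(1.303, 1.598)
t=1.000: state=(1.277, 1.495)
t=1.200: state=(1.269, 1.395)
t=1.400: state=(1.279, 1.302)
t=1.600: state=(1.304, 1.218)
t=1.800: state=(1.345, 1.145)
t=2.000: state=(1.400, 1.083)
t=2.200: state=(1.468, 1.034)
t=2.400: state=(1.549, 0.997)
t=2.600: state=(1.641, 0.974)
t=2.800: state=(1.743, 0.964)
t=3.000: state=(1.851, 0.968)
t=3.200: state=(1.963, 0.988)
t=3.370: state=(2.058, 1.018)
compare at T: x=2.058, y=1.018

largest component: x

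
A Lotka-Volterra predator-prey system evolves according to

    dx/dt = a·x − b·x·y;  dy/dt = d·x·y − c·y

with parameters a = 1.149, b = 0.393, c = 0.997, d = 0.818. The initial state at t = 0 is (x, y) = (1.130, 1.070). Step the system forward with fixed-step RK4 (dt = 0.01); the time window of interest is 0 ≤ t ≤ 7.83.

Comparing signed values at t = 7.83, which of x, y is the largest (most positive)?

largest component: y

t=0.000: state=(1.130, 1.070)
step 1 (dt=0.01): k1=(0.823, -0.078), k2=(0.826, -0.074), k3=(0.826, -0.074), k4=(0.830, -0.070); state += dt/6·(k1+2k2+2k3+k4)
t=0.010: state=(1.138, 1.069)
t=0.020: state=(1.147, 1.069)
t=0.030: state=(1.155, 1.068)
continuing one RK4 step at a time; state shown every 50 steps (Δt=0.5):
t=0.500: state=(1.622, 1.135)
t=1.000: state=(2.237, 1.515)
t=1.500: state=(2.702, 2.563)
t=2.000: state=(2.408, 4.582)
t=2.500: state=(1.449, 6.150)
t=3.000: state=(0.775, 5.788)
t=3.500: state=(0.498, 4.518)
t=4.000: state=(0.412, 3.292)
t=4.500: state=(0.422, 2.366)
t=5.000: state=(0.504, 1.733)
t=5.500: state=(0.664, 1.332)
t=6.000: state=(0.930, 1.116)
t=6.500: state=(1.336, 1.072)
t=7.000: state=(1.897, 1.256)
t=7.500: state=(2.502, 1.882)
t=7.830: state=(2.719, 2.758)
compare at T: x=2.719, y=2.758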